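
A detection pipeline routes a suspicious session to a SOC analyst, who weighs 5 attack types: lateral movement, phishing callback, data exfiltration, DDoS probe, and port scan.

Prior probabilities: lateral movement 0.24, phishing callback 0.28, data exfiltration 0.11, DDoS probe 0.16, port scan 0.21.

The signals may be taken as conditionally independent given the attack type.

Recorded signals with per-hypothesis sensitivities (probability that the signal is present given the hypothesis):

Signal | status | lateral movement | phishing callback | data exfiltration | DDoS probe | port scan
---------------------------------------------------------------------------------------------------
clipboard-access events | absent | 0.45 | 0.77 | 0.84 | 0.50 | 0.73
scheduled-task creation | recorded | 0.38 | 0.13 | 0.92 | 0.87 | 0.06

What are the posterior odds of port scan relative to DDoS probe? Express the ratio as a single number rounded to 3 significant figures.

Posterior odds equal prior odds times the likelihood ratio; only the two competing hypotheses matter (using 1 − P(present | H) for each absent signal).
  port scan: 0.21 × (1 − 0.73) × 0.06 = 0.003402
  DDoS probe: 0.16 × (1 − 0.50) × 0.87 = 0.0696
Odds(port scan : DDoS probe) = 0.003402 / 0.0696 ≈ 0.0489.

0.0489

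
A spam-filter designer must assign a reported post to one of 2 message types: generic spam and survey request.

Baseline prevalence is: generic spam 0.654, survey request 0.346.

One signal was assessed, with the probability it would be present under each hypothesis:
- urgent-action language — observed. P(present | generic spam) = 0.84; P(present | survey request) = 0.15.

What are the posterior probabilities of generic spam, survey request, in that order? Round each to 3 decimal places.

0.914, 0.086

For each hypothesis, the unnormalized posterior weight is prior × likelihood:
  generic spam: 0.654 × 0.84 = 0.54936
  survey request: 0.346 × 0.15 = 0.0519
Marginal likelihood of the evidence = 0.60126.
P(generic spam | evidence) = 0.54936 / 0.60126 ≈ 0.914
P(survey request | evidence) = 0.0519 / 0.60126 ≈ 0.086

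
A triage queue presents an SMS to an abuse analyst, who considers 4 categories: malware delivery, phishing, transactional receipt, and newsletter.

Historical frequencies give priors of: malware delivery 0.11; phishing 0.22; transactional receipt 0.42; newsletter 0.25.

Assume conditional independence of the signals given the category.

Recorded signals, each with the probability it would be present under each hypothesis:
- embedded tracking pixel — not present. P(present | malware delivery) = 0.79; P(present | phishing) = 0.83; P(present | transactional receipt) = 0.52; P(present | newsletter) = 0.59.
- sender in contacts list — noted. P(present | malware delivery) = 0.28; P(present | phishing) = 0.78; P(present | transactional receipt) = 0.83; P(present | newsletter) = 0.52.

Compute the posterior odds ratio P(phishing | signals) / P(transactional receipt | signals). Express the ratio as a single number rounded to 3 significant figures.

The normalizing constant cancels in an odds ratio, so compute prior × likelihood for the two hypotheses only (using 1 − P(present | H) for each absent signal):
  phishing: 0.22 × (1 − 0.83) × 0.78 = 0.029172
  transactional receipt: 0.42 × (1 − 0.52) × 0.83 = 0.16733
Odds(phishing : transactional receipt) = 0.029172 / 0.16733 ≈ 0.174.

0.174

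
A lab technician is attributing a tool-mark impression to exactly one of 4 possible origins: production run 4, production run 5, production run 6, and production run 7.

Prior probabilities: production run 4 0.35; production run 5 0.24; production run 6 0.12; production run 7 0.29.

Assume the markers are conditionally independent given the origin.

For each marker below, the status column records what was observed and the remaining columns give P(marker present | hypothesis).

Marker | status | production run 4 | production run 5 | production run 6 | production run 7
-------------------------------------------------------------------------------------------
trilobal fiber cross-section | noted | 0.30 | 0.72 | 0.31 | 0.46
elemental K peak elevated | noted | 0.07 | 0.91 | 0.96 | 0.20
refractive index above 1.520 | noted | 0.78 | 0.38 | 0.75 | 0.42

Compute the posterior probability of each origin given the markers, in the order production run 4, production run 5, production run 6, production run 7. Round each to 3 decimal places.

By Bayes' rule with conditional independence, the unnormalized weight for each hypothesis is prior × ∏ likelihoods:
  production run 4: 0.35 × 0.30 × 0.07 × 0.78 = 0.005733
  production run 5: 0.24 × 0.72 × 0.91 × 0.38 = 0.059754
  production run 6: 0.12 × 0.31 × 0.96 × 0.75 = 0.026784
  production run 7: 0.29 × 0.46 × 0.20 × 0.42 = 0.011206
The unnormalized weights sum to 0.10348.
P(production run 4 | evidence) = 0.005733 / 0.10348 ≈ 0.055
P(production run 5 | evidence) = 0.059754 / 0.10348 ≈ 0.577
P(production run 6 | evidence) = 0.026784 / 0.10348 ≈ 0.259
P(production run 7 | evidence) = 0.011206 / 0.10348 ≈ 0.108

0.055, 0.577, 0.259, 0.108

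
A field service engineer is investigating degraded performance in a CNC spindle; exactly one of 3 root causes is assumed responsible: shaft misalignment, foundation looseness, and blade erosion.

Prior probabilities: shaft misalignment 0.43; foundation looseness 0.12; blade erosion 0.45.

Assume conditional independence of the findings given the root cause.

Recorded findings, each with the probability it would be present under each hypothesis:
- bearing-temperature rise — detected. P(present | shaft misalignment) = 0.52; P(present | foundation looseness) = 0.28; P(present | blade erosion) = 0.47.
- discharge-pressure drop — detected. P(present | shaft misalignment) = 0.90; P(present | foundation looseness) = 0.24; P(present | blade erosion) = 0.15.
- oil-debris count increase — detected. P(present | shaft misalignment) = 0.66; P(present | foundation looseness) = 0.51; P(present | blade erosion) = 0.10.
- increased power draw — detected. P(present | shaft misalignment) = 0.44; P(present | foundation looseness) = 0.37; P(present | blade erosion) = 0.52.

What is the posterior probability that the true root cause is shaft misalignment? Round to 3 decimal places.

Multiply each prior by the joint likelihood of the evidence pattern:
  shaft misalignment: 0.43 × 0.52 × 0.90 × 0.66 × 0.44 = 0.05844
  foundation looseness: 0.12 × 0.28 × 0.24 × 0.51 × 0.37 = 0.0015217
  blade erosion: 0.45 × 0.47 × 0.15 × 0.10 × 0.52 = 0.0016497
The unnormalized weights sum to 0.061611.
P(shaft misalignment | evidence) = 0.05844 / 0.061611 ≈ 0.949.

0.949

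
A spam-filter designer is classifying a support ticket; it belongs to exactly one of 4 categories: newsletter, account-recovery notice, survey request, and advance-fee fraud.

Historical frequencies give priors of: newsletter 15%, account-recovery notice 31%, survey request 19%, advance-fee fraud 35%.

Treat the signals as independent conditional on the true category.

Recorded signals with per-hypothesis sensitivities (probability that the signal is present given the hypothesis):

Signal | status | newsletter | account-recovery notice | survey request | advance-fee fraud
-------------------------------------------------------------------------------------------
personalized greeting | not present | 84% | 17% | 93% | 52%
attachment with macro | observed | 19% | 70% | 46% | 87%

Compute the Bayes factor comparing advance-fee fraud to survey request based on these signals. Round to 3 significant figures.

13.0

The Bayes factor is the ratio of the joint likelihoods of the signal pattern under the two hypotheses (using 1 − P(present | H) for each absent signal).
  advance-fee fraud: (1 − 0.52) × 0.87 = 0.4176
  survey request: (1 − 0.93) × 0.46 = 0.0322
Bayes factor = 0.4176 / 0.0322 ≈ 13.0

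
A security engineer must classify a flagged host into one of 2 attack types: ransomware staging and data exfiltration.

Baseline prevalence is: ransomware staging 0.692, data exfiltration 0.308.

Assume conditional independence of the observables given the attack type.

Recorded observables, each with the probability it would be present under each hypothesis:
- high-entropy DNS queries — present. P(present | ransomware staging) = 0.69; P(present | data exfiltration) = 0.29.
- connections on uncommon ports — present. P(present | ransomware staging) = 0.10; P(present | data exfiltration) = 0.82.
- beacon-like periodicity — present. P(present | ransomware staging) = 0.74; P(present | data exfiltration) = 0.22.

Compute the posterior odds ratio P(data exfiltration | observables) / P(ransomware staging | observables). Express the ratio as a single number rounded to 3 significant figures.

The normalizing constant cancels in an odds ratio, so compute prior × likelihood for the two hypotheses only:
  data exfiltration: 0.308 × 0.29 × 0.82 × 0.22 = 0.016113
  ransomware staging: 0.692 × 0.69 × 0.10 × 0.74 = 0.035334
Posterior odds = 0.016113 / 0.035334 ≈ 0.456.

0.456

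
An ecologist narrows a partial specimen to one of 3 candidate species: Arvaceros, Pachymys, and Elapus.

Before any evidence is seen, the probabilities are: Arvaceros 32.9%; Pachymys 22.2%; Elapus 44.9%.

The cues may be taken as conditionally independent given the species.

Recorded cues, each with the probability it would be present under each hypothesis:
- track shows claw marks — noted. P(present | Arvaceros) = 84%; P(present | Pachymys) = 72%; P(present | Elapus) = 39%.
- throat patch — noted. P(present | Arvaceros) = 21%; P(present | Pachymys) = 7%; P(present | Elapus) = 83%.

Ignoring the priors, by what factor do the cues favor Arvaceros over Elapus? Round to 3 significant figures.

0.545

Joint likelihood of the cue pattern under each hypothesis:
  Arvaceros: 0.84 × 0.21 = 0.1764
  Elapus: 0.39 × 0.83 = 0.3237
Bayes factor = 0.1764 / 0.3237 ≈ 0.545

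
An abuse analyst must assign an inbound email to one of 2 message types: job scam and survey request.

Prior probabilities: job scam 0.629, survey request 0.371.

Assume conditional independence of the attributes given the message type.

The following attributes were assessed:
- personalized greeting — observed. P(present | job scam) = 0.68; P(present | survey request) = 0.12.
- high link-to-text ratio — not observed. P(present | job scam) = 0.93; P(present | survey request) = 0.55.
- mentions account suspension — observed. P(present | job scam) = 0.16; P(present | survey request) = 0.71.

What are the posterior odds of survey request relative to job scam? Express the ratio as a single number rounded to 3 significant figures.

The normalizing constant cancels in an odds ratio, so compute prior × likelihood for the two hypotheses only (using 1 − P(present | H) for each absent attribute):
  survey request: 0.371 × 0.12 × (1 − 0.55) × 0.71 = 0.014224
  job scam: 0.629 × 0.68 × (1 − 0.93) × 0.16 = 0.0047905
Odds(survey request : job scam) = 0.014224 / 0.0047905 ≈ 2.97.

2.97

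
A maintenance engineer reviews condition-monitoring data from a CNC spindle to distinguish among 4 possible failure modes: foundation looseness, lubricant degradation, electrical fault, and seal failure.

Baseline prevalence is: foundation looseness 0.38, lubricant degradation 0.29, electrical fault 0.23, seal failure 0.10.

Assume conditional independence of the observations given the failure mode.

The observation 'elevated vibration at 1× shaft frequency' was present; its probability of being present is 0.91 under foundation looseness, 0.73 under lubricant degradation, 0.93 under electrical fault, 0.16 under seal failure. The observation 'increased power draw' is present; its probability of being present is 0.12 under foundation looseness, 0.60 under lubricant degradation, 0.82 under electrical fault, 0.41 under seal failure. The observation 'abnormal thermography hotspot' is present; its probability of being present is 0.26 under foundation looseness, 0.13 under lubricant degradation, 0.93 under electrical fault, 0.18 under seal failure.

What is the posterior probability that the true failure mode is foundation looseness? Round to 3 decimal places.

0.056

Multiply each prior by the joint likelihood of the evidence pattern:
  foundation looseness: 0.38 × 0.91 × 0.12 × 0.26 = 0.010789
  lubricant degradation: 0.29 × 0.73 × 0.60 × 0.13 = 0.016513
  electrical fault: 0.23 × 0.93 × 0.82 × 0.93 = 0.16312
  seal failure: 0.10 × 0.16 × 0.41 × 0.18 = 0.0011808
Marginal likelihood of the evidence = 0.1916.
P(foundation looseness | evidence) = 0.010789 / 0.1916 ≈ 0.056.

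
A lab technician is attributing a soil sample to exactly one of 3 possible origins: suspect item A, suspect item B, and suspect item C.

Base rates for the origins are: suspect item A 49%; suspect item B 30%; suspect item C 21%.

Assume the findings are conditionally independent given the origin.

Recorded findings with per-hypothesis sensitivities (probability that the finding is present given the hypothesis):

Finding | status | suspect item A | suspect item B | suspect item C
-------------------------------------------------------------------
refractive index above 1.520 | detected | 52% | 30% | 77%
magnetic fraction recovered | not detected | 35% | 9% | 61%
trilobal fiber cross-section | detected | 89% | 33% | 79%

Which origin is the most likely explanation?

Multiply each prior by the joint likelihood of the evidence pattern (using 1 − P(present | H) for each absent finding):
  suspect item A: 0.49 × 0.52 × (1 − 0.35) × 0.89 = 0.1474
  suspect item B: 0.30 × 0.30 × (1 − 0.09) × 0.33 = 0.027027
  suspect item C: 0.21 × 0.77 × (1 − 0.61) × 0.79 = 0.04982
Marginal likelihood of the evidence = 0.22425.
P(suspect item A | evidence) ≈ 0.1474 / 0.22425 ≈ 0.657
P(suspect item B | evidence) ≈ 0.027027 / 0.22425 ≈ 0.121
P(suspect item C | evidence) ≈ 0.04982 / 0.22425 ≈ 0.222
The largest is 0.657, so suspect item A is most probable.

suspect item A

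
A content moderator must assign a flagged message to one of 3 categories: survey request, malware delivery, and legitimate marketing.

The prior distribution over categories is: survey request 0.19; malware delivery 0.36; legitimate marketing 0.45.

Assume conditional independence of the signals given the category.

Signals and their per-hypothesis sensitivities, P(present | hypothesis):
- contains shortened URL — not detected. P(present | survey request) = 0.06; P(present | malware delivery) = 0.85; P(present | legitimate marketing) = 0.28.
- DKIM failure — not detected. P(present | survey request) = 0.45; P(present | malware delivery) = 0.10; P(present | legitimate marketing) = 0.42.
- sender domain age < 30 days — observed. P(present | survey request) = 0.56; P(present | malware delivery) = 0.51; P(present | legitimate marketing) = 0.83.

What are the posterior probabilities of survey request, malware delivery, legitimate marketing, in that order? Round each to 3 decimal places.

0.233, 0.105, 0.662

Multiply each prior by the joint likelihood of the signal pattern (using 1 − P(present | H) for each absent signal):
  survey request: 0.19 × (1 − 0.06) × (1 − 0.45) × 0.56 = 0.055009
  malware delivery: 0.36 × (1 − 0.85) × (1 − 0.10) × 0.51 = 0.024786
  legitimate marketing: 0.45 × (1 − 0.28) × (1 − 0.42) × 0.83 = 0.15597
Normalizing constant Z = 0.055009 + 0.024786 + 0.15597 = 0.23577.
P(survey request | evidence) = 0.055009 / 0.23577 ≈ 0.233
P(malware delivery | evidence) = 0.024786 / 0.23577 ≈ 0.105
P(legitimate marketing | evidence) = 0.15597 / 0.23577 ≈ 0.662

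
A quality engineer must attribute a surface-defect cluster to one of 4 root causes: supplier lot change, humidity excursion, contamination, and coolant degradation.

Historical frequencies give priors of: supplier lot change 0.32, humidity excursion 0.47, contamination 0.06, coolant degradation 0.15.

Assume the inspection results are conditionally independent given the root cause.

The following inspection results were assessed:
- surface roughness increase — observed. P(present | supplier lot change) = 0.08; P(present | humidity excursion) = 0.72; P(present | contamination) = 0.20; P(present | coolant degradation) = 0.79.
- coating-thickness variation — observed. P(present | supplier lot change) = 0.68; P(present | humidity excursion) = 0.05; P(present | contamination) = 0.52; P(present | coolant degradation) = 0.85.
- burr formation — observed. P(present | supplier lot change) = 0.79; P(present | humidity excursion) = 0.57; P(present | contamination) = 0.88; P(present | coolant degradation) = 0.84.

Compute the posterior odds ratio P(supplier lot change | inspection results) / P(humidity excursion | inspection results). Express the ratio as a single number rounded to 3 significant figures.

The normalizing constant cancels in an odds ratio, so compute prior × likelihood for the two hypotheses only:
  supplier lot change: 0.32 × 0.08 × 0.68 × 0.79 = 0.013752
  humidity excursion: 0.47 × 0.72 × 0.05 × 0.57 = 0.0096444
Odds(supplier lot change : humidity excursion) = 0.013752 / 0.0096444 ≈ 1.43.

1.43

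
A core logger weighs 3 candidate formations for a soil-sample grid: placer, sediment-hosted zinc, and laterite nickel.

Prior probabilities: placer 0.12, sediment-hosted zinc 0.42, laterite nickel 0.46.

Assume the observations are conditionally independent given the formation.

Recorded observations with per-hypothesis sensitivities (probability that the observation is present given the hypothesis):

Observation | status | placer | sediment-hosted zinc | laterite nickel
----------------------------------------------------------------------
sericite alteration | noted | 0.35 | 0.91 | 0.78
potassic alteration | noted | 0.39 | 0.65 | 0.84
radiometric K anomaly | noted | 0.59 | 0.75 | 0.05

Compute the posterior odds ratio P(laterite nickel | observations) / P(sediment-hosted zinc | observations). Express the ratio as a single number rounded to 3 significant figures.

0.0809

Posterior odds equal prior odds times the likelihood ratio; only the two competing hypotheses matter.
  laterite nickel: 0.46 × 0.78 × 0.84 × 0.05 = 0.01507
  sediment-hosted zinc: 0.42 × 0.91 × 0.65 × 0.75 = 0.18632
Posterior odds = 0.01507 / 0.18632 ≈ 0.0809.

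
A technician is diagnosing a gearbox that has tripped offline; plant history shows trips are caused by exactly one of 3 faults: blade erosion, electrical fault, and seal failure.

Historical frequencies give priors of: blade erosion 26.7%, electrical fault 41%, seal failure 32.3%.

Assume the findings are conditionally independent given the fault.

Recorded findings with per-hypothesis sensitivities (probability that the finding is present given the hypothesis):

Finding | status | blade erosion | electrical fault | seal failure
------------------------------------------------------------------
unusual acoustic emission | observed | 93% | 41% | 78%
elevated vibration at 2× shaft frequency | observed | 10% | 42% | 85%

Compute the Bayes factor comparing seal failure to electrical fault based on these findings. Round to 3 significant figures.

3.85

Joint likelihood of the evidence pattern under each hypothesis:
  seal failure: 0.78 × 0.85 = 0.663
  electrical fault: 0.41 × 0.42 = 0.1722
Bayes factor = 0.663 / 0.1722 ≈ 3.85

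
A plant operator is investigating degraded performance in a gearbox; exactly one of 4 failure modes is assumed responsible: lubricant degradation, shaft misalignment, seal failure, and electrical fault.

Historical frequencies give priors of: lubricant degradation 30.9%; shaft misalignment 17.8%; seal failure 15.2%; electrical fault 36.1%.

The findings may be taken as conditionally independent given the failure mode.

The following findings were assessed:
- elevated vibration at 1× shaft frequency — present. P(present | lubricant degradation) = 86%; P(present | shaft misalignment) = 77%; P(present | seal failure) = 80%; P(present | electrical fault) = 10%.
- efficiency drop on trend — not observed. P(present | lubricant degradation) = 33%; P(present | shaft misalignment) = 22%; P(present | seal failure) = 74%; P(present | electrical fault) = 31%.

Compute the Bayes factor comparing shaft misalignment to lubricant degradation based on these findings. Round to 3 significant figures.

1.04

Joint likelihood of the evidence pattern under each hypothesis (using 1 − P(present | H) for each absent finding):
  shaft misalignment: 0.77 × (1 − 0.22) = 0.6006
  lubricant degradation: 0.86 × (1 − 0.33) = 0.5762
Bayes factor = 0.6006 / 0.5762 ≈ 1.04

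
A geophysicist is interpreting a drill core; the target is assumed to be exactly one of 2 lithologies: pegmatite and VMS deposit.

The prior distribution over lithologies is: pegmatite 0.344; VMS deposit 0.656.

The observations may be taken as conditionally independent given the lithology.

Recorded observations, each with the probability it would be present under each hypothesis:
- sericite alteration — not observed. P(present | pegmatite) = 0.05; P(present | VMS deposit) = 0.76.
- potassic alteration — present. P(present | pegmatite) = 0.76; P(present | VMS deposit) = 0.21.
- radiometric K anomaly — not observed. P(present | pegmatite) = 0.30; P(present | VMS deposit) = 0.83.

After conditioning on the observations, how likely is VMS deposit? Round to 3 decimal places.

For each hypothesis, the unnormalized posterior weight is prior × product of the observation likelihoods (using 1 − P(present | H) for each absent observation):
  pegmatite: 0.344 × (1 − 0.05) × 0.76 × (1 − 0.30) = 0.17386
  VMS deposit: 0.656 × (1 − 0.76) × 0.21 × (1 − 0.83) = 0.0056206
The unnormalized weights sum to 0.17948.
P(VMS deposit | evidence) = 0.0056206 / 0.17948 ≈ 0.031.

0.031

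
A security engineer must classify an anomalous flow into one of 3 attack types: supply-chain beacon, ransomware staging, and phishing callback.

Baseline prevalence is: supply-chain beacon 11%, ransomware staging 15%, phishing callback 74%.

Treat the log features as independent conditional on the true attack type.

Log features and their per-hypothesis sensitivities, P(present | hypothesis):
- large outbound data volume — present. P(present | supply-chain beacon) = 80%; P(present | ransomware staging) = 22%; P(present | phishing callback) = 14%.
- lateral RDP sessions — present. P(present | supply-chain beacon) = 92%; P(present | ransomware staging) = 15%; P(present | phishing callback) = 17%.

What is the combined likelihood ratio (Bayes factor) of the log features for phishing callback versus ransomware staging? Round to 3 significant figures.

Joint likelihood of the log feature pattern under each hypothesis:
  phishing callback: 0.14 × 0.17 = 0.0238
  ransomware staging: 0.22 × 0.15 = 0.033
Bayes factor = 0.0238 / 0.033 ≈ 0.721

0.721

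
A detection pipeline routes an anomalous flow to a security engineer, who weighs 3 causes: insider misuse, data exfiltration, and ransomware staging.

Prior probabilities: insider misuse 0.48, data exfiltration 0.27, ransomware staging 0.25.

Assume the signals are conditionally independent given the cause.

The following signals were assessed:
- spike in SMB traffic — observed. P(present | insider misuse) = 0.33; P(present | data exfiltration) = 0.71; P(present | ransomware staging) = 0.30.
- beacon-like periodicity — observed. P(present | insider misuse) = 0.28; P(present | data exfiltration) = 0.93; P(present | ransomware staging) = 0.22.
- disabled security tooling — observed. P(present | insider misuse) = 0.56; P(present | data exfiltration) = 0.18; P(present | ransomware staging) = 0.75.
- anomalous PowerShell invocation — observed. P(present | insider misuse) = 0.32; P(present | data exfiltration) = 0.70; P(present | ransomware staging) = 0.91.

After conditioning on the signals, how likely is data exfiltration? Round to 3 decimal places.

Multiply each prior by the joint likelihood of the signal pattern:
  insider misuse: 0.48 × 0.33 × 0.28 × 0.56 × 0.32 = 0.0079479
  data exfiltration: 0.27 × 0.71 × 0.93 × 0.18 × 0.70 = 0.022463
  ransomware staging: 0.25 × 0.30 × 0.22 × 0.75 × 0.91 = 0.011261
Normalizing constant Z = 0.0079479 + 0.022463 + 0.011261 = 0.041673.
P(data exfiltration | evidence) = 0.022463 / 0.041673 ≈ 0.539.

0.539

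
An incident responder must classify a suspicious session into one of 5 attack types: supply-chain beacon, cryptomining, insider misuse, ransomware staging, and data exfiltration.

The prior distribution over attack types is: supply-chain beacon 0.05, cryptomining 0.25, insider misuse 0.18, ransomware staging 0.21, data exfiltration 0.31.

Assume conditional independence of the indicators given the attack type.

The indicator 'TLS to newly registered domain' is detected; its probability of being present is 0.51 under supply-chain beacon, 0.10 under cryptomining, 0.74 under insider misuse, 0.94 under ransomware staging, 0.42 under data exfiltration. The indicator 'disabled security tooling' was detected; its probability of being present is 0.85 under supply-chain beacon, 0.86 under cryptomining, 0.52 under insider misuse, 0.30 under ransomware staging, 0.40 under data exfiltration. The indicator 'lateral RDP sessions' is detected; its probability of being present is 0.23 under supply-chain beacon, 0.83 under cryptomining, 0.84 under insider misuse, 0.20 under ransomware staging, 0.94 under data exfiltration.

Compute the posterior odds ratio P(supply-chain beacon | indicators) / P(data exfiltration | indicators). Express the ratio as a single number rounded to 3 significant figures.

0.102

Posterior odds equal prior odds times the likelihood ratio; only the two competing hypotheses matter.
  supply-chain beacon: 0.05 × 0.51 × 0.85 × 0.23 = 0.0049853
  data exfiltration: 0.31 × 0.42 × 0.40 × 0.94 = 0.048955
Posterior odds = 0.0049853 / 0.048955 ≈ 0.102.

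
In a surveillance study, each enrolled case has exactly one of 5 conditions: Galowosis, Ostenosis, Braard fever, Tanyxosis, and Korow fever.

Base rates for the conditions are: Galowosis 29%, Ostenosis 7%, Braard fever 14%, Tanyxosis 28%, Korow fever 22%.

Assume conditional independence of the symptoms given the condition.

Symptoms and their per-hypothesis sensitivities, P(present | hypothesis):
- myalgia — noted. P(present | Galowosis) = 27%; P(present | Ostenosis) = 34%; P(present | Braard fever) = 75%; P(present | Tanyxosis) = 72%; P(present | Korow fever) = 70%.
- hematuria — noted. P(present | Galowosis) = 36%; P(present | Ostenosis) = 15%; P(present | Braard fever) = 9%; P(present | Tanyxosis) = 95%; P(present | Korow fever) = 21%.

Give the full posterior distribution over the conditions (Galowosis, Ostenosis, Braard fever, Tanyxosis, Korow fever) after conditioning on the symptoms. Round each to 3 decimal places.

0.106, 0.013, 0.036, 0.723, 0.122

Multiply each prior by the joint likelihood of the symptom pattern:
  Galowosis: 0.29 × 0.27 × 0.36 = 0.028188
  Ostenosis: 0.07 × 0.34 × 0.15 = 0.00357
  Braard fever: 0.14 × 0.75 × 0.09 = 0.00945
  Tanyxosis: 0.28 × 0.72 × 0.95 = 0.19152
  Korow fever: 0.22 × 0.70 × 0.21 = 0.03234
The unnormalized weights sum to 0.26507.
P(Galowosis | evidence) = 0.028188 / 0.26507 ≈ 0.106
P(Ostenosis | evidence) = 0.00357 / 0.26507 ≈ 0.013
P(Braard fever | evidence) = 0.00945 / 0.26507 ≈ 0.036
P(Tanyxosis | evidence) = 0.19152 / 0.26507 ≈ 0.723
P(Korow fever | evidence) = 0.03234 / 0.26507 ≈ 0.122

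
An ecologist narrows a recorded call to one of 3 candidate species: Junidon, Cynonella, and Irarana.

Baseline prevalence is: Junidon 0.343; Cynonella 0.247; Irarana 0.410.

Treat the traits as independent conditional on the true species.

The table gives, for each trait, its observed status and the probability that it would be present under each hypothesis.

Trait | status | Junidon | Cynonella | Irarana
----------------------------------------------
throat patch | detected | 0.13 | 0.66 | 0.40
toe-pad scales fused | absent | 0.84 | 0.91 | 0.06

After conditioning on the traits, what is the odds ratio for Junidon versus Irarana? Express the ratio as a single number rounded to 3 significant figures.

0.0463

Posterior odds equal prior odds times the likelihood ratio; only the two competing hypotheses matter (using 1 − P(present | H) for each absent trait).
  Junidon: 0.343 × 0.13 × (1 − 0.84) = 0.0071344
  Irarana: 0.410 × 0.40 × (1 − 0.06) = 0.15416
Posterior odds = 0.0071344 / 0.15416 ≈ 0.0463.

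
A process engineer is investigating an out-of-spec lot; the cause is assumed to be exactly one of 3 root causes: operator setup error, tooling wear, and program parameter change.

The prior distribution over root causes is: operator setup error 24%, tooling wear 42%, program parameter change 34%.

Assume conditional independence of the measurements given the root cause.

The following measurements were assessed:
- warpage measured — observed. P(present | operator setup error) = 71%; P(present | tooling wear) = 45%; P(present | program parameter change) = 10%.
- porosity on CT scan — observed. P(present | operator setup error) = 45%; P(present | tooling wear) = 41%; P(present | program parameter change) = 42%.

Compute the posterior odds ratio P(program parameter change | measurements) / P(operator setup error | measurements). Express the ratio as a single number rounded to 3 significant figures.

Posterior odds equal prior odds times the likelihood ratio; only the two competing hypotheses matter.
  program parameter change: 0.34 × 0.10 × 0.42 = 0.01428
  operator setup error: 0.24 × 0.71 × 0.45 = 0.07668
Odds(program parameter change : operator setup error) = 0.01428 / 0.07668 ≈ 0.186.

0.186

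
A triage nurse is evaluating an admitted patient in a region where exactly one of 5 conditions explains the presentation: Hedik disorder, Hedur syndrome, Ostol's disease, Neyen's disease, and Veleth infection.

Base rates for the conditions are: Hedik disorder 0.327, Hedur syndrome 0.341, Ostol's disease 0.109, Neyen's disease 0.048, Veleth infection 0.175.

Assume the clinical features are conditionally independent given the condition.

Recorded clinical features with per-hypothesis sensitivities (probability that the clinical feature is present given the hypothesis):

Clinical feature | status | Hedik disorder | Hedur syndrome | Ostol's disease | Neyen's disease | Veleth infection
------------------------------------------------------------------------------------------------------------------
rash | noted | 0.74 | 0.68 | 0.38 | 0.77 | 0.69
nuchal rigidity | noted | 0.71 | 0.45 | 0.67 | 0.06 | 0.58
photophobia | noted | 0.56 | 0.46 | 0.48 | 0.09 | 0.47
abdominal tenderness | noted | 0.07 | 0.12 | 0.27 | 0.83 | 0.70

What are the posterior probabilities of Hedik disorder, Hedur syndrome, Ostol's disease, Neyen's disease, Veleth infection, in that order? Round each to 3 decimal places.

By Bayes' rule with conditional independence, the unnormalized weight for each hypothesis is prior × ∏ likelihoods:
  Hedik disorder: 0.327 × 0.74 × 0.71 × 0.56 × 0.07 = 0.0067348
  Hedur syndrome: 0.341 × 0.68 × 0.45 × 0.46 × 0.12 = 0.0057599
  Ostol's disease: 0.109 × 0.38 × 0.67 × 0.48 × 0.27 = 0.0035966
  Neyen's disease: 0.048 × 0.77 × 0.06 × 0.09 × 0.83 = 0.00016565
  Veleth infection: 0.175 × 0.69 × 0.58 × 0.47 × 0.70 = 0.023042
The unnormalized weights sum to 0.039298.
P(Hedik disorder | evidence) = 0.0067348 / 0.039298 ≈ 0.171
P(Hedur syndrome | evidence) = 0.0057599 / 0.039298 ≈ 0.147
P(Ostol's disease | evidence) = 0.0035966 / 0.039298 ≈ 0.092
P(Neyen's disease | evidence) = 0.00016565 / 0.039298 ≈ 0.004
P(Veleth infection | evidence) = 0.023042 / 0.039298 ≈ 0.586

0.171, 0.147, 0.092, 0.004, 0.586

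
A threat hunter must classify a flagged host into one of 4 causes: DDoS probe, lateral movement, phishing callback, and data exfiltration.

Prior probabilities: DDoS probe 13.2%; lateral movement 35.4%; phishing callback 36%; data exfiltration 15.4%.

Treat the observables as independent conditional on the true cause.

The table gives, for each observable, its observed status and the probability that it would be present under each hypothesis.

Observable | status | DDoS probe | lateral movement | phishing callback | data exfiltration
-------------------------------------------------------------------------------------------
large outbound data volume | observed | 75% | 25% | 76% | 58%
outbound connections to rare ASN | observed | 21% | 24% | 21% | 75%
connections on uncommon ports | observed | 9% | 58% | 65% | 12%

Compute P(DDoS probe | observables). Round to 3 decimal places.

By Bayes' rule with conditional independence, the unnormalized weight for each hypothesis is prior × ∏ likelihoods:
  DDoS probe: 0.132 × 0.75 × 0.21 × 0.09 = 0.0018711
  lateral movement: 0.354 × 0.25 × 0.24 × 0.58 = 0.012319
  phishing callback: 0.360 × 0.76 × 0.21 × 0.65 = 0.037346
  data exfiltration: 0.154 × 0.58 × 0.75 × 0.12 = 0.0080388
Marginal likelihood of the evidence = 0.059575.
P(DDoS probe | evidence) = 0.0018711 / 0.059575 ≈ 0.031.

0.031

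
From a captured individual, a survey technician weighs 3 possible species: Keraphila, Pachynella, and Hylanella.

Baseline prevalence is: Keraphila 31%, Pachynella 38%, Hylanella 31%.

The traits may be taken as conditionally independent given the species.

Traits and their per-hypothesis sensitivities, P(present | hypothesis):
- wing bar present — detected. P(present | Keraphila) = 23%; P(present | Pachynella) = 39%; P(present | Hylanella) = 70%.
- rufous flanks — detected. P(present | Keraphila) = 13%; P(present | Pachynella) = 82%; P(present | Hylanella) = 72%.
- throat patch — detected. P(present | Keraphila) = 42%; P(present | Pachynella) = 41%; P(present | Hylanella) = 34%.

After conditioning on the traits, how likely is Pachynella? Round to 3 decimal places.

For each hypothesis, the unnormalized posterior weight is prior × product of the trait likelihoods:
  Keraphila: 0.31 × 0.23 × 0.13 × 0.42 = 0.003893
  Pachynella: 0.38 × 0.39 × 0.82 × 0.41 = 0.049825
  Hylanella: 0.31 × 0.70 × 0.72 × 0.34 = 0.053122
Marginal likelihood of the evidence = 0.10684.
P(Pachynella | evidence) = 0.049825 / 0.10684 ≈ 0.466.

0.466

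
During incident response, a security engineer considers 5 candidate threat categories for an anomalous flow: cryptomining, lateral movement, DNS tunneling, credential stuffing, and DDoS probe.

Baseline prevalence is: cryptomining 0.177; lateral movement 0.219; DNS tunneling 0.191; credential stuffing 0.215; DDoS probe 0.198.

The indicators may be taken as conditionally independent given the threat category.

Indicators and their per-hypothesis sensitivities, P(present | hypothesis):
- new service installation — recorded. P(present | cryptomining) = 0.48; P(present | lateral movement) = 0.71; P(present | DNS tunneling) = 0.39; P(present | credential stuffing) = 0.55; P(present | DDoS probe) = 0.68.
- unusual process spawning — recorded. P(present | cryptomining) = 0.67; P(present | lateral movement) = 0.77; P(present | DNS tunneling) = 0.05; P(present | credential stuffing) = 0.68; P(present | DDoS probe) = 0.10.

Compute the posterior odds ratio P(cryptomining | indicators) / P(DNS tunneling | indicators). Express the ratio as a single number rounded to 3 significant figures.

15.3

The normalizing constant cancels in an odds ratio, so compute prior × likelihood for the two hypotheses only:
  cryptomining: 0.177 × 0.48 × 0.67 = 0.056923
  DNS tunneling: 0.191 × 0.39 × 0.05 = 0.0037245
Odds(cryptomining : DNS tunneling) = 0.056923 / 0.0037245 ≈ 15.3.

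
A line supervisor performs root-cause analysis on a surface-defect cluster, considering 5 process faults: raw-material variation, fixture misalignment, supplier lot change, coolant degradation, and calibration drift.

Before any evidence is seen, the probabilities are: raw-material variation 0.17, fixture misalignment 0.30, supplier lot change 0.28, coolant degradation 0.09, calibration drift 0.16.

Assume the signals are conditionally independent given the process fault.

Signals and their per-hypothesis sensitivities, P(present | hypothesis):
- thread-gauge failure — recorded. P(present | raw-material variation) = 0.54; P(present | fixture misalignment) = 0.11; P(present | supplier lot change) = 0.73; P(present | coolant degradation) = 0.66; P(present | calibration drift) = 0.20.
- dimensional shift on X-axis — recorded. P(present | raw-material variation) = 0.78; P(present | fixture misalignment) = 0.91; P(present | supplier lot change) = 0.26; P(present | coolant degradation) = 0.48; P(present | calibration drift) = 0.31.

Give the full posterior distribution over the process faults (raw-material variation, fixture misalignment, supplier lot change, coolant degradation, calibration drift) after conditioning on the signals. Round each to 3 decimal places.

0.371, 0.155, 0.275, 0.148, 0.051

For each hypothesis, the unnormalized posterior weight is prior × product of the signal likelihoods:
  raw-material variation: 0.17 × 0.54 × 0.78 = 0.071604
  fixture misalignment: 0.30 × 0.11 × 0.91 = 0.03003
  supplier lot change: 0.28 × 0.73 × 0.26 = 0.053144
  coolant degradation: 0.09 × 0.66 × 0.48 = 0.028512
  calibration drift: 0.16 × 0.20 × 0.31 = 0.00992
Normalizing constant Z = 0.071604 + 0.03003 + 0.053144 + 0.028512 + 0.00992 = 0.19321.
P(raw-material variation | evidence) = 0.071604 / 0.19321 ≈ 0.371
P(fixture misalignment | evidence) = 0.03003 / 0.19321 ≈ 0.155
P(supplier lot change | evidence) = 0.053144 / 0.19321 ≈ 0.275
P(coolant degradation | evidence) = 0.028512 / 0.19321 ≈ 0.148
P(calibration drift | evidence) = 0.00992 / 0.19321 ≈ 0.051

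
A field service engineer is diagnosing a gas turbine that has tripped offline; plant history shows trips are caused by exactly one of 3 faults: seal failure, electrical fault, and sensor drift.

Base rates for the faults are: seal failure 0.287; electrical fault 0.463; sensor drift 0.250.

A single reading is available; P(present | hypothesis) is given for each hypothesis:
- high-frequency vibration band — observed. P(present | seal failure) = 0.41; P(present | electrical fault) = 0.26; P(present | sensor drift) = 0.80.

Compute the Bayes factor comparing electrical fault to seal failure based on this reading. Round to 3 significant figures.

0.634

The Bayes factor is the ratio of the two likelihoods.
  electrical fault: 0.26
  seal failure: 0.41
Bayes factor = 0.26 / 0.41 ≈ 0.634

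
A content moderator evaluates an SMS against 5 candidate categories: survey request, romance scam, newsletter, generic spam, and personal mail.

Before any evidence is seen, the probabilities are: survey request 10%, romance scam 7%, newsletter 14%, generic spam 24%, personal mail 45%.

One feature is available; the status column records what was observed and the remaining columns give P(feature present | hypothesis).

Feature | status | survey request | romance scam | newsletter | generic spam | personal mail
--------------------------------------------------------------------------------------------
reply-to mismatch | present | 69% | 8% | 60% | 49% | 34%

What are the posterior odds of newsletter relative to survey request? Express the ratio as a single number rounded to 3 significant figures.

Posterior odds equal prior odds times the likelihood ratio; only the two competing hypotheses matter.
  newsletter: 0.14 × 0.60 = 0.084
  survey request: 0.10 × 0.69 = 0.069
Posterior odds = 0.084 / 0.069 ≈ 1.22.

1.22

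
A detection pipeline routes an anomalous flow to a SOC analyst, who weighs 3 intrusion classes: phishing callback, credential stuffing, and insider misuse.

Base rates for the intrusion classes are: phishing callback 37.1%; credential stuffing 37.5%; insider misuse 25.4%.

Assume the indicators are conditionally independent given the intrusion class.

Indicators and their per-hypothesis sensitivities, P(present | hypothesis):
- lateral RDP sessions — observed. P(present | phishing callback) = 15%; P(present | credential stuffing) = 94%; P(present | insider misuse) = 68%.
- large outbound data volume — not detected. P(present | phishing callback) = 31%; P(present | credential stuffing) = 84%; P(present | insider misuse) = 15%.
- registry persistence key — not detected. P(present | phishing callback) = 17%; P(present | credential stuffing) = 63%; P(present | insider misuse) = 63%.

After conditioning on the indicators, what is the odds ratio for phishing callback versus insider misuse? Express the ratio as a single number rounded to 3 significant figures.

Posterior odds equal prior odds times the likelihood ratio; only the two competing hypotheses matter (using 1 − P(present | H) for each absent indicator).
  phishing callback: 0.371 × 0.15 × (1 − 0.31) × (1 − 0.17) = 0.031871
  insider misuse: 0.254 × 0.68 × (1 − 0.15) × (1 − 0.63) = 0.05432
Odds(phishing callback : insider misuse) = 0.031871 / 0.05432 ≈ 0.587.

0.587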